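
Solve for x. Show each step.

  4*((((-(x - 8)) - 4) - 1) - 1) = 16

Step 1. [4*((((-(x - 8)) - 4) - 1) - 1) = 16] 4 out front; divide by 4 ⇒ div: (((-(x - 8)) - 4) - 1) - 1 = 4.
Step 2. [(((-(x - 8)) - 4) - 1) - 1 = 4] -1 is outermost — add 1 both sides ⇒ sub: ((-(x - 8)) - 4) - 1 = 5.
Step 3. [((-(x - 8)) - 4) - 1 = 5] the outer -1 inverts by adding 1. So sub: (-(x - 8)) - 4 = 6.
Step 4. [(-(x - 8)) - 4 = 6] peel the -4: add 4 from each side, so sub: -(x - 8) = 10.
Step 5. [-(x - 8) = 10] leading − — multiply by −1 ⇒ neg: x - 8 = -10.
Step 6. [x - 8 = -10] -8 is outermost — add 8 both sides ⇒ sub: x = -2.

Answer: x ∈ {-2}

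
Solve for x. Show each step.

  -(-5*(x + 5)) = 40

Step 1. [-(-5*(x + 5)) = 40] flip signs both sides, so neg: -5*(x + 5) = -40.
Step 2. [-5*(x + 5) = -40] leading coefficient -5: divide by -5, so div: x + 5 = 8.
Step 3. [x + 5 = 8] 5 comes off first (subtract 5) ⇒ sub: x = 3.

Answer: x ∈ {3}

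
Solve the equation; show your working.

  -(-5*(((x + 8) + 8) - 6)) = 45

Step 1. [-(-5*(((x + 8) + 8) - 6)) = 45] leading − — multiply by −1, so neg: -5*(((x + 8) + 8) - 6) = -45.
Step 2. [-5*(((x + 8) + 8) - 6) = -45] leading coefficient -5: divide by -5, so div: ((x + 8) + 8) - 6 = 9.
Step 3. [((x + 8) + 8) - 6 = 9] -6 is outermost — add 6 both sides ⇒ sub: (x + 8) + 8 = 15.
Step 4. [(x + 8) + 8 = 15] +8 is outermost — subtract 8 both sides, so sub: x + 8 = 7.
Step 5. [x + 8 = 7] subtract 8: x sits inside (… + 8), so sub: x = -1.

Answer: x ∈ {-1}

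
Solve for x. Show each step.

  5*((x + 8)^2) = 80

Step 1. [5*((x + 8)^2) = 80] LHS = 5·(…); ÷5 both sides. So div: (x + 8)^2 = 16.
Step 2. [(x + 8)^2 = 16] LHS squared, RHS 16 ≥ 0: apply √ (±), so sqrt: x + 8 = 4 or -4.
Step 3. [x + 8 = 4 or -4] peel the +8: subtract 8 from each side ⇒ sub: x = -4 or -12.

Answer: x ∈ {-12, -4}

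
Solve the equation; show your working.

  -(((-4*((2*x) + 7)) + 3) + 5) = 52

Step 1. [-(((-4*((2*x) + 7)) + 3) + 5) = 52] leading − — multiply by −1, so neg: ((-4*((2*x) + 7)) + 3) + 5 = -52.
Step 2. [((-4*((2*x) + 7)) + 3) + 5 = -52] 5 comes off first (subtract 5), so sub: (-4*((2*x) + 7)) + 3 = -57.
Step 3. [(-4*((2*x) + 7)) + 3 = -57] peel the +3: subtract 3 from each side. So sub: -4*((2*x) + 7) = -60.
Step 4. [-4*((2*x) + 7) = -60] leading coefficient -4: divide by -4 ⇒ div: (2*x) + 7 = 15.
Step 5. [(2*x) + 7 = 15] 7 comes off first (subtract 7), so sub: 2*x = 8.
Step 6. [2*x = 8] LHS = 2·(…); ÷2 both sides ⇒ div: x = 4.

Answer: x ∈ {4}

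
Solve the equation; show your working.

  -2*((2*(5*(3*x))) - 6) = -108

Step 1. [-2*((2*(5*(3*x))) - 6) = -108] -2 out front; divide by -2, so div: (2*(5*(3*x))) - 6 = 54.
Step 2. [(2*(5*(3*x))) - 6 = 54] -6 is outermost — add 6 both sides, so sub: 2*(5*(3*x)) = 60.
Step 3. [2*(5*(3*x)) = 60] leading coefficient 2: divide by 2 ⇒ div: 5*(3*x) = 30.
Step 4. [5*(3*x) = 30] LHS = 5·(…); ÷5 both sides. So div: 3*x = 6.
Step 5. [3*x = 6] 3 out front; divide by 3, so div: x = 2.

Answer: x ∈ {2}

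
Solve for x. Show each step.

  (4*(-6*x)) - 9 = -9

Step 1. [(4*(-6*x)) - 9 = -9] add 9: x sits inside (… - 9), so sub: 4*(-6*x) = 0.
Step 2. [4*(-6*x) = 0] 4 out front; divide by 4 ⇒ div: -6*x = 0.
Step 3. [-6*x = 0] divide by the outer -6 ⇒ div: x = 0.

Answer: x ∈ {0}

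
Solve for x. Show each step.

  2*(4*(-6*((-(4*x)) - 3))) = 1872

Step 1. [2*(4*(-6*((-(4*x)) - 3))) = 1872] 2·(inner) — divide through by 2 ⇒ div: 4*(-6*((-(4*x)) - 3)) = 936.
Step 2. [4*(-6*((-(4*x)) - 3)) = 936] 4·(inner) — divide through by 4, so div: -6*((-(4*x)) - 3) = 234.
Step 3. [-6*((-(4*x)) - 3) = 234] -6 out front; divide by -6. So div: (-(4*x)) - 3 = -39.
Step 4. [(-(4*x)) - 3 = -39] -3 is outermost — add 3 both sides, so sub: -(4*x) = -36.
Step 5. [-(4*x) = -36] LHS negated; negate both sides, so neg: 4*x = 36.
Step 6. [4*x = 36] 4·(inner) — divide through by 4. So div: x = 9.

Answer: x ∈ {9}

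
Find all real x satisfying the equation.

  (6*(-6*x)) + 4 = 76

Step 1. [(6*(-6*x)) + 4 = 76] the outer +4 inverts by subtracting 4. So sub: 6*(-6*x) = 72.
Step 2. [6*(-6*x) = 72] divide by the outer 6 ⇒ div: -6*x = 12.
Step 3. [-6*x = 12] LHS = -6·(…); ÷-6 both sides ⇒ div: x = -2.

Answer: x ∈ {-2}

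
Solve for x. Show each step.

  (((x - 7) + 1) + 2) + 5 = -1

Step 1. [(((x - 7) + 1) + 2) + 5 = -1] 5 comes off first (subtract 5). So sub: ((x - 7) + 1) + 2 = -6.
Step 2. [((x - 7) + 1) + 2 = -6] +2 is outermost — subtract 2 both sides, so sub: (x - 7) + 1 = -8.
Step 3. [(x - 7) + 1 = -8] +1 is outermost — subtract 1 both sides, so sub: x - 7 = -9.
Step 4. [x - 7 = -9] -7 is outermost — add 7 both sides ⇒ sub: x = -2.

Answer: x ∈ {-2}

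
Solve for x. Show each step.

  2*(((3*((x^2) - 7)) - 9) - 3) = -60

Step 1. [2*(((3*((x^2) - 7)) - 9) - 3) = -60] leading coefficient 2: divide by 2. So div: ((3*((x^2) - 7)) - 9) - 3 = -30.
Step 2. [((3*((x^2) - 7)) - 9) - 3 = -30] peel the -3: add 3 from each side ⇒ sub: (3*((x^2) - 7)) - 9 = -27.
Step 3. [(3*((x^2) - 7)) - 9 = -27] peel the -9: add 9 from each side, so sub: 3*((x^2) - 7) = -18.
Step 4. [3*((x^2) - 7) = -18] divide by the outer 3. So div: (x^2) - 7 = -6.
Step 5. [(x^2) - 7 = -6] peel the -7: add 7 from each side ⇒ sub: x^2 = 1.
Step 6. [x^2 = 1] √ both sides: 1 ≥ 0 gives two branches ⇒ sqrt: x = 1 or -1.

Answer: x ∈ {-1, 1}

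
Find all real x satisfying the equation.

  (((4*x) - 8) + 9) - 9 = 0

Step 1. [(((4*x) - 8) + 9) - 9 = 0] 9 comes off first (add 9). So sub: ((4*x) - 8) + 9 = 9.
Step 2. [((4*x) - 8) + 9 = 9] subtract 9: x sits inside (… + 9). So sub: (4*x) - 8 = 0.
Step 3. [(4*x) - 8 = 0] 4 | LHS and 4 | 0: pull 4 out ⇒ factor: x - 2 = 0.
Step 4. [x - 2 = 0] 2 comes off first (add 2). So sub: x = 2.

Answer: x ∈ {2}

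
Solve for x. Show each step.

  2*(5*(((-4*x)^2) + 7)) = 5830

Step 1. [2*(5*(((-4*x)^2) + 7)) = 5830] 2·(inner) — divide through by 2. So div: 5*(((-4*x)^2) + 7) = 2915.
Step 2. [5*(((-4*x)^2) + 7) = 2915] LHS = 5·(…); ÷5 both sides, so div: ((-4*x)^2) + 7 = 583.
Step 3. [((-4*x)^2) + 7 = 583] 7 comes off first (subtract 7). So sub: (-4*x)^2 = 576.
Step 4. [(-4*x)^2 = 576] LHS squared, RHS 576 ≥ 0: apply √ (±), so sqrt: -4*x = 24 or -24.
Step 5. [-4*x = 24 or -24] divide by the outer -4, so div: x = -6 or 6.

Answer: x ∈ {-6, 6}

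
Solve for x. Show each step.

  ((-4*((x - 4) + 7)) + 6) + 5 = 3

Step 1. [((-4*((x - 4) + 7)) + 6) + 5 = 3] the outer +5 inverts by subtracting 5 ⇒ sub: (-4*((x - 4) + 7)) + 6 = -2.
Step 2. [(-4*((x - 4) + 7)) + 6 = -2] subtract 6: x sits inside (… + 6) ⇒ sub: -4*((x - 4) + 7) = -8.
Step 3. [-4*((x - 4) + 7) = -8] divide by the outer -4. So div: (x - 4) + 7 = 2.
Step 4. [(x - 4) + 7 = 2] 7 comes off first (subtract 7). So sub: x - 4 = -5.
Step 5. [x - 4 = -5] the outer -4 inverts by adding 4 ⇒ sub: x = -1.

Answer: x ∈ {-1}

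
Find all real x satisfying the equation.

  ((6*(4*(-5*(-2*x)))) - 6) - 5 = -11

Step 1. [((6*(4*(-5*(-2*x)))) - 6) - 5 = -11] peel the -5: add 5 from each side, so sub: (6*(4*(-5*(-2*x)))) - 6 = -6.
Step 2. [(6*(4*(-5*(-2*x)))) - 6 = -6] 6 comes off first (add 6) ⇒ sub: 6*(4*(-5*(-2*x))) = 0.
Step 3. [6*(4*(-5*(-2*x))) = 0] 6 out front; divide by 6, so div: 4*(-5*(-2*x)) = 0.
Step 4. [4*(-5*(-2*x)) = 0] 4 out front; divide by 4, so div: -5*(-2*x) = 0.
Step 5. [-5*(-2*x) = 0] divide by the outer -5. So div: -2*x = 0.
Step 6. [-2*x = 0] -2 out front; divide by -2. So div: x = 0.

Answer: x ∈ {0}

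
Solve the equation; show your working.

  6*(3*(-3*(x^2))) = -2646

Step 1. [6*(3*(-3*(x^2))) = -2646] 6·(inner) — divide through by 6 ⇒ div: 3*(-3*(x^2)) = -441.
Step 2. [3*(-3*(x^2)) = -441] leading coefficient 3: divide by 3. So div: -3*(x^2) = -147.
Step 3. [-3*(x^2) = -147] LHS = -3·(…); ÷-3 both sides. So div: x^2 = 49.
Step 4. [x^2 = 49] LHS squared, RHS 49 ≥ 0: apply √ (±). So sqrt: x = 7 or -7.

Answer: x ∈ {-7, 7}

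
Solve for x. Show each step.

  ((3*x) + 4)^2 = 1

Step 1. [((3*x) + 4)^2 = 1] LHS squared, RHS 1 ≥ 0: apply √ (±). So sqrt: (3*x) + 4 = 1 or -1.
Step 2. [(3*x) + 4 = 1 or -1] the outer +4 inverts by subtracting 4 ⇒ sub: 3*x = -3 or -5.
Step 3. [3*x = -3 or -5] LHS = 3·(…); ÷3 both sides. So div: x = -1 or -5/3.

Answer: x ∈ {-5/3, -1}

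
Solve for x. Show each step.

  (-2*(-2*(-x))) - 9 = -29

Step 1. [(-2*(-2*(-x))) - 9 = -29] peel the -9: add 9 from each side ⇒ sub: -2*(-2*(-x)) = -20.
Step 2. [-2*(-2*(-x)) = -20] leading coefficient -2: divide by -2 ⇒ div: -2*(-x) = 10.
Step 3. [-2*(-x) = 10] leading coefficient -2: divide by -2, so div: -x = -5.
Step 4. [-x = -5] LHS negated; negate both sides, so neg: x = 5.

Answer: x ∈ {5}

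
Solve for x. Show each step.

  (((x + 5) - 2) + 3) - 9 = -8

Step 1. [(((x + 5) - 2) + 3) - 9 = -8] 9 comes off first (add 9) ⇒ sub: ((x + 5) - 2) + 3 = 1.
Step 2. [((x + 5) - 2) + 3 = 1] subtract 3: x sits inside (… + 3). So sub: (x + 5) - 2 = -2.
Step 3. [(x + 5) - 2 = -2] peel the -2: add 2 from each side, so sub: x + 5 = 0.
Step 4. [x + 5 = 0] peel the +5: subtract 5 from each side. So sub: x = -5.

Answer: x ∈ {-5}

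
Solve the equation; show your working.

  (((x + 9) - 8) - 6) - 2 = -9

Step 1. [(((x + 9) - 8) - 6) - 2 = -9] the outer -2 inverts by adding 2, so sub: ((x + 9) - 8) - 6 = -7.
Step 2. [((x + 9) - 8) - 6 = -7] -6 is outermost — add 6 both sides. So sub: (x + 9) - 8 = -1.
Step 3. [(x + 9) - 8 = -1] add 8: x sits inside (… - 8). So sub: x + 9 = 7.
Step 4. [x + 9 = 7] +9 is outermost — subtract 9 both sides. So sub: x = -2.

Answer: x ∈ {-2}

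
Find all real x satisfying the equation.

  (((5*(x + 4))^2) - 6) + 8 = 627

Step 1. [(((5*(x + 4))^2) - 6) + 8 = 627] +8 is outermost — subtract 8 both sides, so sub: ((5*(x + 4))^2) - 6 = 619.
Step 2. [((5*(x + 4))^2) - 6 = 619] 6 comes off first (add 6). So sub: (5*(x + 4))^2 = 625.
Step 3. [(5*(x + 4))^2 = 625] LHS squared, RHS 625 ≥ 0: apply √ (±). So sqrt: 5*(x + 4) = 25 or -25.
Step 4. [5*(x + 4) = 25 or -25] divide by the outer 5. So div: x + 4 = 5 or -5.
Step 5. [x + 4 = 5 or -5] the outer +4 inverts by subtracting 4. So sub: x = 1 or -9.

Answer: x ∈ {-9, 1}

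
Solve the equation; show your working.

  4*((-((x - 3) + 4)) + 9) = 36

Step 1. [4*((-((x - 3) + 4)) + 9) = 36] leading coefficient 4: divide by 4. So div: (-((x - 3) + 4)) + 9 = 9.
Step 2. [(-((x - 3) + 4)) + 9 = 9] subtract 9: x sits inside (… + 9), so sub: -((x - 3) + 4) = 0.
Step 3. [-((x - 3) + 4) = 0] leading − — multiply by −1. So neg: (x - 3) + 4 = 0.
Step 4. [(x - 3) + 4 = 0] +4 is outermost — subtract 4 both sides. So sub: x - 3 = -4.
Step 5. [x - 3 = -4] peel the -3: add 3 from each side ⇒ sub: x = -1.

Answer: x ∈ {-1}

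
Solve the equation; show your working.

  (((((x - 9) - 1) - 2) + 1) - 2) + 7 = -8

Step 1. [(((((x - 9) - 1) - 2) + 1) - 2) + 7 = -8] the outer +7 inverts by subtracting 7 ⇒ sub: ((((x - 9) - 1) - 2) + 1) - 2 = -15.
Step 2. [((((x - 9) - 1) - 2) + 1) - 2 = -15] 2 comes off first (add 2), so sub: (((x - 9) - 1) - 2) + 1 = -13.
Step 3. [(((x - 9) - 1) - 2) + 1 = -13] peel the +1: subtract 1 from each side. So sub: ((x - 9) - 1) - 2 = -14.
Step 4. [((x - 9) - 1) - 2 = -14] the outer -2 inverts by adding 2. So sub: (x - 9) - 1 = -12.
Step 5. [(x - 9) - 1 = -12] the outer -1 inverts by adding 1 ⇒ sub: x - 9 = -11.
Step 6. [x - 9 = -11] add 9: x sits inside (… - 9). So sub: x = -2.

Answer: x ∈ {-2}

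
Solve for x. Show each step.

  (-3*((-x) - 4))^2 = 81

Step 1. [(-3*((-x) - 4))^2 = 81] 81 ≥ 0, LHS is (·)² — take ±√, so sqrt: -3*((-x) - 4) = 9 or -9.
Step 2. [-3*((-x) - 4) = 9 or -9] -3 out front; divide by -3. So div: (-x) - 4 = -3 or 3.
Step 3. [(-x) - 4 = -3 or 3] peel the -4: add 4 from each side. So sub: -x = 1 or 7.
Step 4. [-x = 1 or 7] leading − — multiply by −1 ⇒ neg: x = -1 or -7.

Answer: x ∈ {-7, -1}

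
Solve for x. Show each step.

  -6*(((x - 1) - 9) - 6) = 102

Step 1. [-6*(((x - 1) - 9) - 6) = 102] -6 out front; divide by -6. So div: ((x - 1) - 9) - 6 = -17.
Step 2. [((x - 1) - 9) - 6 = -17] the outer -6 inverts by adding 6, so sub: (x - 1) - 9 = -11.
Step 3. [(x - 1) - 9 = -11] the outer -9 inverts by adding 9. So sub: x - 1 = -2.
Step 4. [x - 1 = -2] peel the -1: add 1 from each side, so sub: x = -1.

Answer: x ∈ {-1}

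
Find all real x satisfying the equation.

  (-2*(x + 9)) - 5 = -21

Step 1. [(-2*(x + 9)) - 5 = -21] -5 is outermost — add 5 both sides ⇒ sub: -2*(x + 9) = -16.
Step 2. [-2*(x + 9) = -16] leading coefficient -2: divide by -2 ⇒ div: x + 9 = 8.
Step 3. [x + 9 = 8] the outer +9 inverts by subtracting 9 ⇒ sub: x = -1.

Answer: x ∈ {-1}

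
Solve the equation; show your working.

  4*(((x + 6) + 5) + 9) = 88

Step 1. [4*(((x + 6) + 5) + 9) = 88] 4·(inner) — divide through by 4, so div: ((x + 6) + 5) + 9 = 22.
Step 2. [((x + 6) + 5) + 9 = 22] subtract 9: x sits inside (… + 9). So sub: (x + 6) + 5 = 13.
Step 3. [(x + 6) + 5 = 13] 5 comes off first (subtract 5) ⇒ sub: x + 6 = 8.
Step 4. [x + 6 = 8] subtract 6: x sits inside (… + 6), so sub: x = 2.

Answer: x ∈ {2}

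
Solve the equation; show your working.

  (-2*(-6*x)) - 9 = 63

Step 1. [(-2*(-6*x)) - 9 = 63] peel the -9: add 9 from each side, so sub: -2*(-6*x) = 72.
Step 2. [-2*(-6*x) = 72] -2 out front; divide by -2, so div: -6*x = -36.
Step 3. [-6*x = -36] divide by the outer -6, so div: x = 6.

Answer: x ∈ {6}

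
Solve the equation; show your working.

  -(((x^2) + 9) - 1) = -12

Step 1. [-(((x^2) + 9) - 1) = -12] leading − — multiply by −1 ⇒ neg: ((x^2) + 9) - 1 = 12.
Step 2. [((x^2) + 9) - 1 = 12] add 1: x sits inside (… - 1) ⇒ sub: (x^2) + 9 = 13.
Step 3. [(x^2) + 9 = 13] peel the +9: subtract 9 from each side. So sub: x^2 = 4.
Step 4. [x^2 = 4] √ both sides: 4 ≥ 0 gives two branches ⇒ sqrt: x = 2 or -2.

Answer: x ∈ {-2, 2}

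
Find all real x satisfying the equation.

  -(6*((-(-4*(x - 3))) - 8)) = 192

Step 1. [-(6*((-(-4*(x - 3))) - 8)) = 192] leading − — multiply by −1, so neg: 6*((-(-4*(x - 3))) - 8) = -192.
Step 2. [6*((-(-4*(x - 3))) - 8) = -192] LHS = 6·(…); ÷6 both sides ⇒ div: (-(-4*(x - 3))) - 8 = -32.
Step 3. [(-(-4*(x - 3))) - 8 = -32] the outer -8 inverts by adding 8. So sub: -(-4*(x - 3)) = -24.
Step 4. [-(-4*(x - 3)) = -24] leading − — multiply by −1. So neg: -4*(x - 3) = 24.
Step 5. [-4*(x - 3) = 24] -4 out front; divide by -4. So div: x - 3 = -6.
Step 6. [x - 3 = -6] peel the -3: add 3 from each side. So sub: x = -3.

Answer: x ∈ {-3}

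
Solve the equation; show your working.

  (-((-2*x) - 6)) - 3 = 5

Step 1. [(-((-2*x) - 6)) - 3 = 5] add 3: x sits inside (… - 3), so sub: -((-2*x) - 6) = 8.
Step 2. [-((-2*x) - 6) = 8] LHS negated; negate both sides, so neg: (-2*x) - 6 = -8.
Step 3. [(-2*x) - 6 = -8] 6 comes off first (add 6), so sub: -2*x = -2.
Step 4. [-2*x = -2] divide by the outer -2 ⇒ div: x = 1.

Answer: x ∈ {1}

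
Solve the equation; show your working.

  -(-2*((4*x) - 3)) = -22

Step 1. [-(-2*((4*x) - 3)) = -22] LHS negated; negate both sides, so neg: -2*((4*x) - 3) = 22.
Step 2. [-2*((4*x) - 3) = 22] leading coefficient -2: divide by -2. So div: (4*x) - 3 = -11.
Step 3. [(4*x) - 3 = -11] 3 comes off first (add 3). So sub: 4*x = -8.
Step 4. [4*x = -8] 4 out front; divide by 4. So div: x = -2.

Answer: x ∈ {-2}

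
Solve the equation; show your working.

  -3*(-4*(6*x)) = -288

Step 1. [-3*(-4*(6*x)) = -288] LHS = -3·(…); ÷-3 both sides, so div: -4*(6*x) = 96.
Step 2. [-4*(6*x) = 96] -4 out front; divide by -4 ⇒ div: 6*x = -24.
Step 3. [6*x = -24] divide by the outer 6 ⇒ div: x = -4.

Answer: x ∈ {-4}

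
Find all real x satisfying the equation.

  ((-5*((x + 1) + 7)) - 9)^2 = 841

Step 1. [((-5*((x + 1) + 7)) - 9)^2 = 841] √ both sides: 841 ≥ 0 gives two branches, so sqrt: (-5*((x + 1) + 7)) - 9 = 29 or -29.
Step 2. [(-5*((x + 1) + 7)) - 9 = 29 or -29] add 9: x sits inside (… - 9) ⇒ sub: -5*((x + 1) + 7) = 38 or -20.
Step 3. [-5*((x + 1) + 7) = 38 or -20] -5 out front; divide by -5 ⇒ div: (x + 1) + 7 = -38/5 or 4.
Step 4. [(x + 1) + 7 = -38/5 or 4] the outer +7 inverts by subtracting 7 ⇒ sub: x + 1 = -73/5 or -3.
Step 5. [x + 1 = -73/5 or -3] subtract 1: x sits inside (… + 1). So sub: x = -78/5 or -4.

Answer: x ∈ {-78/5, -4}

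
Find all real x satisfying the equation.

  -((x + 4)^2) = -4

Step 1. [-((x + 4)^2) = -4] LHS negated; negate both sides. So neg: (x + 4)^2 = 4.
Step 2. [(x + 4)^2 = 4] 4 ≥ 0, LHS is (·)² — take ±√. So sqrt: x + 4 = 2 or -2.
Step 3. [x + 4 = 2 or -2] +4 is outermost — subtract 4 both sides ⇒ sub: x = -2 or -6.

Answer: x ∈ {-6, -2}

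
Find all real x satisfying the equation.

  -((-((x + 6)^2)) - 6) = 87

Step 1. [-((-((x + 6)^2)) - 6) = 87] flip signs both sides ⇒ neg: (-((x + 6)^2)) - 6 = -87.
Step 2. [(-((x + 6)^2)) - 6 = -87] 6 comes off first (add 6), so sub: -((x + 6)^2) = -81.
Step 3. [-((x + 6)^2) = -81] leading − — multiply by −1 ⇒ neg: (x + 6)^2 = 81.
Step 4. [(x + 6)^2 = 81] LHS squared, RHS 81 ≥ 0: apply √ (±) ⇒ sqrt: x + 6 = 9 or -9.
Step 5. [x + 6 = 9 or -9] peel the +6: subtract 6 from each side ⇒ sub: x = 3 or -15.

Answer: x ∈ {-15, 3}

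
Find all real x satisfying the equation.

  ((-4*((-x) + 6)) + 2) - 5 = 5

Step 1. [((-4*((-x) + 6)) + 2) - 5 = 5] -5 is outermost — add 5 both sides, so sub: (-4*((-x) + 6)) + 2 = 10.
Step 2. [(-4*((-x) + 6)) + 2 = 10] 2 comes off first (subtract 2). So sub: -4*((-x) + 6) = 8.
Step 3. [-4*((-x) + 6) = 8] LHS = -4·(…); ÷-4 both sides ⇒ div: (-x) + 6 = -2.
Step 4. [(-x) + 6 = -2] peel the +6: subtract 6 from each side. So sub: -x = -8.
Step 5. [-x = -8] LHS negated; negate both sides, so neg: x = 8.

Answer: x ∈ {8}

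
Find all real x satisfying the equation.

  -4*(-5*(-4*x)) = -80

Step 1. [-4*(-5*(-4*x)) = -80] -4·(inner) — divide through by -4. So div: -5*(-4*x) = 20.
Step 2. [-5*(-4*x) = 20] -5 out front; divide by -5, so div: -4*x = -4.
Step 3. [-4*x = -4] LHS = -4·(…); ÷-4 both sides. So div: x = 1.

Answer: x ∈ {1}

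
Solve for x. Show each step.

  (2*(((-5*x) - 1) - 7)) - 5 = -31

Step 1. [(2*(((-5*x) - 1) - 7)) - 5 = -31] the outer -5 inverts by adding 5 ⇒ sub: 2*(((-5*x) - 1) - 7) = -26.
Step 2. [2*(((-5*x) - 1) - 7) = -26] 2 out front; divide by 2 ⇒ div: ((-5*x) - 1) - 7 = -13.
Step 3. [((-5*x) - 1) - 7 = -13] peel the -7: add 7 from each side. So sub: (-5*x) - 1 = -6.
Step 4. [(-5*x) - 1 = -6] peel the -1: add 1 from each side. So sub: -5*x = -5.
Step 5. [-5*x = -5] -5·(inner) — divide through by -5 ⇒ div: x = 1.

Answer: x ∈ {1}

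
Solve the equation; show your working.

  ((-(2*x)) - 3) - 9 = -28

Step 1. [((-(2*x)) - 3) - 9 = -28] 9 comes off first (add 9) ⇒ sub: (-(2*x)) - 3 = -19.
Step 2. [(-(2*x)) - 3 = -19] add 3: x sits inside (… - 3) ⇒ sub: -(2*x) = -16.
Step 3. [-(2*x) = -16] leading − — multiply by −1. So neg: 2*x = 16.
Step 4. [2*x = 16] divide by the outer 2, so div: x = 8.

Answer: x ∈ {8}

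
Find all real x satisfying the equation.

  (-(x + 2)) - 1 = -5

Step 1. [(-(x + 2)) - 1 = -5] peel the -1: add 1 from each side. So sub: -(x + 2) = -4.
Step 2. [-(x + 2) = -4] leading − — multiply by −1. So neg: x + 2 = 4.
Step 3. [x + 2 = 4] +2 is outermost — subtract 2 both sides. So sub: x = 2.

Answer: x ∈ {2}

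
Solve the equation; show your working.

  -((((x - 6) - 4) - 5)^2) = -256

Step 1. [-((((x - 6) - 4) - 5)^2) = -256] leading − — multiply by −1. So neg: (((x - 6) - 4) - 5)^2 = 256.
Step 2. [(((x - 6) - 4) - 5)^2 = 256] 256 ≥ 0, LHS is (·)² — take ±√, so sqrt: ((x - 6) - 4) - 5 = 16 or -16.
Step 3. [((x - 6) - 4) - 5 = 16 or -16] -5 is outermost — add 5 both sides ⇒ sub: (x - 6) - 4 = 21 or -11.
Step 4. [(x - 6) - 4 = 21 or -11] 4 comes off first (add 4). So sub: x - 6 = 25 or -7.
Step 5. [x - 6 = 25 or -7] add 6: x sits inside (… - 6) ⇒ sub: x = 31 or -1.

Answer: x ∈ {-1, 31}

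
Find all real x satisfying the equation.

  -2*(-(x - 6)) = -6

Step 1. [-2*(-(x - 6)) = -6] -2·(inner) — divide through by -2 ⇒ div: -(x - 6) = 3.
Step 2. [-(x - 6) = 3] leading − — multiply by −1, so neg: x - 6 = -3.
Step 3. [x - 6 = -3] peel the -6: add 6 from each side ⇒ sub: x = 3.

Answer: x ∈ {3}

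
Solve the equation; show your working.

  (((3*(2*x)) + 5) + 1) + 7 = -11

Step 1. [(((3*(2*x)) + 5) + 1) + 7 = -11] +7 is outermost — subtract 7 both sides, so sub: ((3*(2*x)) + 5) + 1 = -18.
Step 2. [((3*(2*x)) + 5) + 1 = -18] 1 comes off first (subtract 1) ⇒ sub: (3*(2*x)) + 5 = -19.
Step 3. [(3*(2*x)) + 5 = -19] subtract 5: x sits inside (… + 5), so sub: 3*(2*x) = -24.
Step 4. [3*(2*x) = -24] leading coefficient 3: divide by 3. So div: 2*x = -8.
Step 5. [2*x = -8] LHS = 2·(…); ÷2 both sides ⇒ div: x = -4.

Answer: x ∈ {-4}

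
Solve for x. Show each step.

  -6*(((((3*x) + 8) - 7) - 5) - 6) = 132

Step 1. [-6*(((((3*x) + 8) - 7) - 5) - 6) = 132] -6 out front; divide by -6 ⇒ div: ((((3*x) + 8) - 7) - 5) - 6 = -22.
Step 2. [((((3*x) + 8) - 7) - 5) - 6 = -22] -6 is outermost — add 6 both sides. So sub: (((3*x) + 8) - 7) - 5 = -16.
Step 3. [(((3*x) + 8) - 7) - 5 = -16] the outer -5 inverts by adding 5, so sub: ((3*x) + 8) - 7 = -11.
Step 4. [((3*x) + 8) - 7 = -11] add 7: x sits inside (… - 7). So sub: (3*x) + 8 = -4.
Step 5. [(3*x) + 8 = -4] 8 comes off first (subtract 8). So sub: 3*x = -12.
Step 6. [3*x = -12] LHS = 3·(…); ÷3 both sides. So div: x = -4.

Answer: x ∈ {-4}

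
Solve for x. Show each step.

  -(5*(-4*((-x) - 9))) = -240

Step 1. [-(5*(-4*((-x) - 9))) = -240] LHS negated; negate both sides ⇒ neg: 5*(-4*((-x) - 9)) = 240.
Step 2. [5*(-4*((-x) - 9)) = 240] 5·(inner) — divide through by 5. So div: -4*((-x) - 9) = 48.
Step 3. [-4*((-x) - 9) = 48] leading coefficient -4: divide by -4 ⇒ div: (-x) - 9 = -12.
Step 4. [(-x) - 9 = -12] peel the -9: add 9 from each side ⇒ sub: -x = -3.
Step 5. [-x = -3] leading − — multiply by −1. So neg: x = 3.

Answer: x ∈ {3}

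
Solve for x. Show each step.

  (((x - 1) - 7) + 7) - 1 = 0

Step 1. [(((x - 1) - 7) + 7) - 1 = 0] -1 is outermost — add 1 both sides, so sub: ((x - 1) - 7) + 7 = 1.
Step 2. [((x - 1) - 7) + 7 = 1] +7 is outermost — subtract 7 both sides ⇒ sub: (x - 1) - 7 = -6.
Step 3. [(x - 1) - 7 = -6] 7 comes off first (add 7), so sub: x - 1 = 1.
Step 4. [x - 1 = 1] 1 comes off first (add 1). So sub: x = 2.

Answer: x ∈ {2}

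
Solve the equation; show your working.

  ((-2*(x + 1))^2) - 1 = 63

Step 1. [((-2*(x + 1))^2) - 1 = 63] peel the -1: add 1 from each side ⇒ sub: (-2*(x + 1))^2 = 64.
Step 2. [(-2*(x + 1))^2 = 64] √ both sides: 64 ≥ 0 gives two branches. So sqrt: -2*(x + 1) = 8 or -8.
Step 3. [-2*(x + 1) = 8 or -8] LHS = -2·(…); ÷-2 both sides ⇒ div: x + 1 = -4 or 4.
Step 4. [x + 1 = -4 or 4] the outer +1 inverts by subtracting 1, so sub: x = -5 or 3.

Answer: x ∈ {-5, 3}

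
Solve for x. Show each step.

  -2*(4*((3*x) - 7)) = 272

Step 1. [-2*(4*((3*x) - 7)) = 272] -2·(inner) — divide through by -2 ⇒ div: 4*((3*x) - 7) = -136.
Step 2. [4*((3*x) - 7) = -136] 4 out front; divide by 4. So div: (3*x) - 7 = -34.
Step 3. [(3*x) - 7 = -34] peel the -7: add 7 from each side ⇒ sub: 3*x = -27.
Step 4. [3*x = -27] LHS = 3·(…); ÷3 both sides ⇒ div: x = -9.

Answer: x ∈ {-9}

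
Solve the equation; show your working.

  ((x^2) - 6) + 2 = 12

Step 1. [((x^2) - 6) + 2 = 12] peel the +2: subtract 2 from each side. So sub: (x^2) - 6 = 10.
Step 2. [(x^2) - 6 = 10] 6 comes off first (add 6) ⇒ sub: x^2 = 16.
Step 3. [x^2 = 16] √ both sides: 16 ≥ 0 gives two branches, so sqrt: x = 4 or -4.

Answer: x ∈ {-4, 4}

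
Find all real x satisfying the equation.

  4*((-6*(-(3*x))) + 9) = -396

Step 1. [4*((-6*(-(3*x))) + 9) = -396] leading coefficient 4: divide by 4 ⇒ div: (-6*(-(3*x))) + 9 = -99.
Step 2. [(-6*(-(3*x))) + 9 = -99] peel the +9: subtract 9 from each side ⇒ sub: -6*(-(3*x)) = -108.
Step 3. [-6*(-(3*x)) = -108] LHS = -6·(…); ÷-6 both sides. So div: -(3*x) = 18.
Step 4. [-(3*x) = 18] LHS negated; negate both sides ⇒ neg: 3*x = -18.
Step 5. [3*x = -18] 3·(inner) — divide through by 3 ⇒ div: x = -6.

Answer: x ∈ {-6}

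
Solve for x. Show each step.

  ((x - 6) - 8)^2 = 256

Step 1. [((x - 6) - 8)^2 = 256] 256 ≥ 0, LHS is (·)² — take ±√ ⇒ sqrt: (x - 6) - 8 = 16 or -16.
Step 2. [(x - 6) - 8 = 16 or -16] add 8: x sits inside (… - 8), so sub: x - 6 = 24 or -8.
Step 3. [x - 6 = 24 or -8] the outer -6 inverts by adding 6. So sub: x = 30 or -2.

Answer: x ∈ {-2, 30}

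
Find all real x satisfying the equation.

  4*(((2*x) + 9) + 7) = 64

Step 1. [4*(((2*x) + 9) + 7) = 64] 4·(inner) — divide through by 4, so div: ((2*x) + 9) + 7 = 16.
Step 2. [((2*x) + 9) + 7 = 16] +7 is outermost — subtract 7 both sides. So sub: (2*x) + 9 = 9.
Step 3. [(2*x) + 9 = 9] +9 is outermost — subtract 9 both sides ⇒ sub: 2*x = 0.
Step 4. [2*x = 0] LHS = 2·(…); ÷2 both sides. So div: x = 0.

Answer: x ∈ {0}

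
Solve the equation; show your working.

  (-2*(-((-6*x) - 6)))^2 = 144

Step 1. [(-2*(-((-6*x) - 6)))^2 = 144] LHS squared, RHS 144 ≥ 0: apply √ (±). So sqrt: -2*(-((-6*x) - 6)) = 12 or -12.
Step 2. [-2*(-((-6*x) - 6)) = 12 or -12] leading coefficient -2: divide by -2 ⇒ div: -((-6*x) - 6) = -6 or 6.
Step 3. [-((-6*x) - 6) = -6 or 6] flip signs both sides ⇒ neg: (-6*x) - 6 = 6 or -6.
Step 4. [(-6*x) - 6 = 6 or -6] peel the -6: add 6 from each side ⇒ sub: -6*x = 12 or 0.
Step 5. [-6*x = 12 or 0] -6·(inner) — divide through by -6, so div: x = -2 or 0.

Answer: x ∈ {-2, 0}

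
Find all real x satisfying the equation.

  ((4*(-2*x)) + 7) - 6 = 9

Step 1. [((4*(-2*x)) + 7) - 6 = 9] -6 is outermost — add 6 both sides ⇒ sub: (4*(-2*x)) + 7 = 15.
Step 2. [(4*(-2*x)) + 7 = 15] the outer +7 inverts by subtracting 7, so sub: 4*(-2*x) = 8.
Step 3. [4*(-2*x) = 8] LHS = 4·(…); ÷4 both sides. So div: -2*x = 2.
Step 4. [-2*x = 2] -2·(inner) — divide through by -2. So div: x = -1.

Answer: x ∈ {-1}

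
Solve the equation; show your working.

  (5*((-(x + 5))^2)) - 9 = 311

Step 1. [(5*((-(x + 5))^2)) - 9 = 311] add 9: x sits inside (… - 9) ⇒ sub: 5*((-(x + 5))^2) = 320.
Step 2. [5*((-(x + 5))^2) = 320] 5 out front; divide by 5. So div: (-(x + 5))^2 = 64.
Step 3. [(-(x + 5))^2 = 64] √ both sides: 64 ≥ 0 gives two branches. So sqrt: -(x + 5) = 8 or -8.
Step 4. [-(x + 5) = 8 or -8] flip signs both sides, so neg: x + 5 = -8 or 8.
Step 5. [x + 5 = -8 or 8] subtract 5: x sits inside (… + 5). So sub: x = -13 or 3.

Answer: x ∈ {-13, 3}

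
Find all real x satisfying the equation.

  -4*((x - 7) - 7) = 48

Step 1. [-4*((x - 7) - 7) = 48] -4·(inner) — divide through by -4 ⇒ div: (x - 7) - 7 = -12.
Step 2. [(x - 7) - 7 = -12] peel the -7: add 7 from each side ⇒ sub: x - 7 = -5.
Step 3. [x - 7 = -5] add 7: x sits inside (… - 7) ⇒ sub: x = 2.

Answer: x ∈ {2}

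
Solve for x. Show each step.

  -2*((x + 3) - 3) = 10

Step 1. [-2*((x + 3) - 3) = 10] -2 out front; divide by -2 ⇒ div: (x + 3) - 3 = -5.
Step 2. [(x + 3) - 3 = -5] add 3: x sits inside (… - 3). So sub: x + 3 = -2.
Step 3. [x + 3 = -2] peel the +3: subtract 3 from each side ⇒ sub: x = -5.

Answer: x ∈ {-5}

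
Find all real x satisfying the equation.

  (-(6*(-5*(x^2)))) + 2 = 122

Step 1. [(-(6*(-5*(x^2)))) + 2 = 122] +2 is outermost — subtract 2 both sides, so sub: -(6*(-5*(x^2))) = 120.
Step 2. [-(6*(-5*(x^2))) = 120] LHS negated; negate both sides. So neg: 6*(-5*(x^2)) = -120.
Step 3. [6*(-5*(x^2)) = -120] 6 out front; divide by 6 ⇒ div: -5*(x^2) = -20.
Step 4. [-5*(x^2) = -20] -5·(inner) — divide through by -5, so div: x^2 = 4.
Step 5. [x^2 = 4] √ both sides: 4 ≥ 0 gives two branches, so sqrt: x = 2 or -2.

Answer: x ∈ {-2, 2}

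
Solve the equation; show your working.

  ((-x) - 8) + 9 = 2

Step 1. [((-x) - 8) + 9 = 2] subtract 9: x sits inside (… + 9), so sub: (-x) - 8 = -7.
Step 2. [(-x) - 8 = -7] the outer -8 inverts by adding 8, so sub: -x = 1.
Step 3. [-x = 1] flip signs both sides. So neg: x = -1.

Answer: x ∈ {-1}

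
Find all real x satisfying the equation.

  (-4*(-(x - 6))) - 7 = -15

Step 1. [(-4*(-(x - 6))) - 7 = -15] add 7: x sits inside (… - 7) ⇒ sub: -4*(-(x - 6)) = -8.
Step 2. [-4*(-(x - 6)) = -8] LHS = -4·(…); ÷-4 both sides. So div: -(x - 6) = 2.
Step 3. [-(x - 6) = 2] leading − — multiply by −1, so neg: x - 6 = -2.
Step 4. [x - 6 = -2] the outer -6 inverts by adding 6, so sub: x = 4.

Answer: x ∈ {4}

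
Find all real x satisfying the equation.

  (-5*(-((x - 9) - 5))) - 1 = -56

Step 1. [(-5*(-((x - 9) - 5))) - 1 = -56] add 1: x sits inside (… - 1). So sub: -5*(-((x - 9) - 5)) = -55.
Step 2. [-5*(-((x - 9) - 5)) = -55] leading coefficient -5: divide by -5. So div: -((x - 9) - 5) = 11.
Step 3. [-((x - 9) - 5) = 11] LHS negated; negate both sides, so neg: (x - 9) - 5 = -11.
Step 4. [(x - 9) - 5 = -11] 5 comes off first (add 5) ⇒ sub: x - 9 = -6.
Step 5. [x - 9 = -6] add 9: x sits inside (… - 9). So sub: x = 3.

Answer: x ∈ {3}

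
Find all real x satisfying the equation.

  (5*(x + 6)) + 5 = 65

Step 1. [(5*(x + 6)) + 5 = 65] 5 divides every term; factor it out. So factor: (x + 6) + 1 = 13.
Step 2. [(x + 6) + 1 = 13] the outer +1 inverts by subtracting 1. So sub: x + 6 = 12.
Step 3. [x + 6 = 12] subtract 6: x sits inside (… + 6), so sub: x = 6.

Answer: x ∈ {6}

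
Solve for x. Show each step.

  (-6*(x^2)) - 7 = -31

Step 1. [(-6*(x^2)) - 7 = -31] -7 is outermost — add 7 both sides, so sub: -6*(x^2) = -24.
Step 2. [-6*(x^2) = -24] LHS = -6·(…); ÷-6 both sides ⇒ div: x^2 = 4.
Step 3. [x^2 = 4] √ both sides: 4 ≥ 0 gives two branches. So sqrt: x = 2 or -2.

Answer: x ∈ {-2, 2}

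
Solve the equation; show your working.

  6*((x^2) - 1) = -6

Step 1. [6*((x^2) - 1) = -6] divide by the outer 6. So div: (x^2) - 1 = -1.
Step 2. [(x^2) - 1 = -1] 1 comes off first (add 1), so sub: x^2 = 0.
Step 3. [x^2 = 0] LHS squared, RHS 0 ≥ 0: apply √ (±) ⇒ sqrt: x = 0.

Answer: x ∈ {0}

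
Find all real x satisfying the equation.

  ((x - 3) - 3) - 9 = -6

Step 1. [((x - 3) - 3) - 9 = -6] 9 comes off first (add 9) ⇒ sub: (x - 3) - 3 = 3.
Step 2. [(x - 3) - 3 = 3] peel the -3: add 3 from each side, so sub: x - 3 = 6.
Step 3. [x - 3 = 6] peel the -3: add 3 from each side ⇒ sub: x = 9.

Answer: x ∈ {9}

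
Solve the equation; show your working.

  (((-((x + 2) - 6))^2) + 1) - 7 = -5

Step 1. [(((-((x + 2) - 6))^2) + 1) - 7 = -5] peel the -7: add 7 from each side. So sub: ((-((x + 2) - 6))^2) + 1 = 2.
Step 2. [((-((x + 2) - 6))^2) + 1 = 2] 1 comes off first (subtract 1), so sub: (-((x + 2) - 6))^2 = 1.
Step 3. [(-((x + 2) - 6))^2 = 1] LHS squared, RHS 1 ≥ 0: apply √ (±), so sqrt: -((x + 2) - 6) = 1 or -1.
Step 4. [-((x + 2) - 6) = 1 or -1] leading − — multiply by −1. So neg: (x + 2) - 6 = -1 or 1.
Step 5. [(x + 2) - 6 = -1 or 1] peel the -6: add 6 from each side, so sub: x + 2 = 5 or 7.
Step 6. [x + 2 = 5 or 7] 2 comes off first (subtract 2). So sub: x = 3 or 5.

Answer: x ∈ {3, 5}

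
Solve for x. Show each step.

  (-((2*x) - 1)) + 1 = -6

Step 1. [(-((2*x) - 1)) + 1 = -6] the outer +1 inverts by subtracting 1 ⇒ sub: -((2*x) - 1) = -7.
Step 2. [-((2*x) - 1) = -7] leading − — multiply by −1. So neg: (2*x) - 1 = 7.
Step 3. [(2*x) - 1 = 7] peel the -1: add 1 from each side, so sub: 2*x = 8.
Step 4. [2*x = 8] LHS = 2·(…); ÷2 both sides. So div: x = 4.

Answer: x ∈ {4}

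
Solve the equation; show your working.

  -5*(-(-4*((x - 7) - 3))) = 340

Step 1. [-5*(-(-4*((x - 7) - 3))) = 340] -5·(inner) — divide through by -5. So div: -(-4*((x - 7) - 3)) = -68.
Step 2. [-(-4*((x - 7) - 3)) = -68] leading − — multiply by −1 ⇒ neg: -4*((x - 7) - 3) = 68.
Step 3. [-4*((x - 7) - 3) = 68] divide by the outer -4, so div: (x - 7) - 3 = -17.
Step 4. [(x - 7) - 3 = -17] 3 comes off first (add 3) ⇒ sub: x - 7 = -14.
Step 5. [x - 7 = -14] add 7: x sits inside (… - 7) ⇒ sub: x = -7.

Answer: x ∈ {-7}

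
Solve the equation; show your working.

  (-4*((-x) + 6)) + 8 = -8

Step 1. [(-4*((-x) + 6)) + 8 = -8] -4 divides every term; factor it out ⇒ factor: ((-x) + 6) - 2 = 2.
Step 2. [((-x) + 6) - 2 = 2] the outer -2 inverts by adding 2, so sub: (-x) + 6 = 4.
Step 3. [(-x) + 6 = 4] 6 comes off first (subtract 6) ⇒ sub: -x = -2.
Step 4. [-x = -2] flip signs both sides. So neg: x = 2.

Answer: x ∈ {2}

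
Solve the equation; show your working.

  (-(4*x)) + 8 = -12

Step 1. [(-(4*x)) + 8 = -12] +8 is outermost — subtract 8 both sides. So sub: -(4*x) = -20.
Step 2. [-(4*x) = -20] flip signs both sides ⇒ neg: 4*x = 20.
Step 3. [4*x = 20] 4 out front; divide by 4, so div: x = 5.

Answer: x ∈ {5}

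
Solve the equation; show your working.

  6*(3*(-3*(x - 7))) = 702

Step 1. [6*(3*(-3*(x - 7))) = 702] leading coefficient 6: divide by 6. So div: 3*(-3*(x - 7)) = 117.
Step 2. [3*(-3*(x - 7)) = 117] 3 out front; divide by 3 ⇒ div: -3*(x - 7) = 39.
Step 3. [-3*(x - 7) = 39] -3 out front; divide by -3. So div: x - 7 = -13.
Step 4. [x - 7 = -13] the outer -7 inverts by adding 7 ⇒ sub: x = -6.

Answer: x ∈ {-6}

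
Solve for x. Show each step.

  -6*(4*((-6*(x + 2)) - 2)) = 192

Step 1. [-6*(4*((-6*(x + 2)) - 2)) = 192] -6·(inner) — divide through by -6. So div: 4*((-6*(x + 2)) - 2) = -32.
Step 2. [4*((-6*(x + 2)) - 2) = -32] leading coefficient 4: divide by 4. So div: (-6*(x + 2)) - 2 = -8.
Step 3. [(-6*(x + 2)) - 2 = -8] -2 is outermost — add 2 both sides, so sub: -6*(x + 2) = -6.
Step 4. [-6*(x + 2) = -6] -6 out front; divide by -6. So div: x + 2 = 1.
Step 5. [x + 2 = 1] +2 is outermost — subtract 2 both sides. So sub: x = -1.

Answer: x ∈ {-1}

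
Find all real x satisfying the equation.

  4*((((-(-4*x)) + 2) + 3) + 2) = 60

Step 1. [4*((((-(-4*x)) + 2) + 3) + 2) = 60] LHS = 4·(…); ÷4 both sides ⇒ div: (((-(-4*x)) + 2) + 3) + 2 = 15.
Step 2. [(((-(-4*x)) + 2) + 3) + 2 = 15] peel the +2: subtract 2 from each side ⇒ sub: ((-(-4*x)) + 2) + 3 = 13.
Step 3. [((-(-4*x)) + 2) + 3 = 13] subtract 3: x sits inside (… + 3) ⇒ sub: (-(-4*x)) + 2 = 10.
Step 4. [(-(-4*x)) + 2 = 10] the outer +2 inverts by subtracting 2. So sub: -(-4*x) = 8.
Step 5. [-(-4*x) = 8] leading − — multiply by −1. So neg: -4*x = -8.
Step 6. [-4*x = -8] leading coefficient -4: divide by -4, so div: x = 2.

Answer: x ∈ {2}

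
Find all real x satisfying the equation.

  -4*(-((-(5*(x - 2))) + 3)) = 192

Step 1. [-4*(-((-(5*(x - 2))) + 3)) = 192] -4·(inner) — divide through by -4. So div: -((-(5*(x - 2))) + 3) = -48.
Step 2. [-((-(5*(x - 2))) + 3) = -48] flip signs both sides ⇒ neg: (-(5*(x - 2))) + 3 = 48.
Step 3. [(-(5*(x - 2))) + 3 = 48] +3 is outermost — subtract 3 both sides, so sub: -(5*(x - 2)) = 45.
Step 4. [-(5*(x - 2)) = 45] LHS negated; negate both sides, so neg: 5*(x - 2) = -45.
Step 5. [5*(x - 2) = -45] 5·(inner) — divide through by 5 ⇒ div: x - 2 = -9.
Step 6. [x - 2 = -9] 2 comes off first (add 2), so sub: x = -7.

Answer: x ∈ {-7}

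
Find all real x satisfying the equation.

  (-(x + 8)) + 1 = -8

Step 1. [(-(x + 8)) + 1 = -8] the outer +1 inverts by subtracting 1 ⇒ sub: -(x + 8) = -9.
Step 2. [-(x + 8) = -9] LHS negated; negate both sides. So neg: x + 8 = 9.
Step 3. [x + 8 = 9] peel the +8: subtract 8 from each side ⇒ sub: x = 1.

Answer: x ∈ {1}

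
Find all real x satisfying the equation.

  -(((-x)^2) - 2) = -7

Step 1. [-(((-x)^2) - 2) = -7] LHS negated; negate both sides ⇒ neg: ((-x)^2) - 2 = 7.
Step 2. [((-x)^2) - 2 = 7] -2 is outermost — add 2 both sides ⇒ sub: (-x)^2 = 9.
Step 3. [(-x)^2 = 9] LHS squared, RHS 9 ≥ 0: apply √ (±) ⇒ sqrt: -x = 3 or -3.
Step 4. [-x = 3 or -3] flip signs both sides, so neg: x = -3 or 3.

Answer: x ∈ {-3, 3}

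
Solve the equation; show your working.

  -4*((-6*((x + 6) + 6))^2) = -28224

Step 1. [-4*((-6*((x + 6) + 6))^2) = -28224] -4·(inner) — divide through by -4, so div: (-6*((x + 6) + 6))^2 = 7056.
Step 2. [(-6*((x + 6) + 6))^2 = 7056] 7056 ≥ 0, LHS is (·)² — take ±√, so sqrt: -6*((x + 6) + 6) = 84 or -84.
Step 3. [-6*((x + 6) + 6) = 84 or -84] leading coefficient -6: divide by -6 ⇒ div: (x + 6) + 6 = -14 or 14.
Step 4. [(x + 6) + 6 = -14 or 14] +6 is outermost — subtract 6 both sides ⇒ sub: x + 6 = -20 or 8.
Step 5. [x + 6 = -20 or 8] 6 comes off first (subtract 6). So sub: x = -26 or 2.

Answer: x ∈ {-26, 2}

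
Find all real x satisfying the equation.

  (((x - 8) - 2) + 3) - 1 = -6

Step 1. [(((x - 8) - 2) + 3) - 1 = -6] -1 is outermost — add 1 both sides ⇒ sub: ((x - 8) - 2) + 3 = -5.
Step 2. [((x - 8) - 2) + 3 = -5] 3 comes off first (subtract 3), so sub: (x - 8) - 2 = -8.
Step 3. [(x - 8) - 2 = -8] add 2: x sits inside (… - 2) ⇒ sub: x - 8 = -6.
Step 4. [x - 8 = -6] peel the -8: add 8 from each side. So sub: x = 2.

Answer: x ∈ {2}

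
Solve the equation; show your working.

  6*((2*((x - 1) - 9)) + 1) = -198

Step 1. [6*((2*((x - 1) - 9)) + 1) = -198] divide by the outer 6 ⇒ div: (2*((x - 1) - 9)) + 1 = -33.
Step 2. [(2*((x - 1) - 9)) + 1 = -33] subtract 1: x sits inside (… + 1), so sub: 2*((x - 1) - 9) = -34.
Step 3. [2*((x - 1) - 9) = -34] divide by the outer 2. So div: (x - 1) - 9 = -17.
Step 4. [(x - 1) - 9 = -17] peel the -9: add 9 from each side, so sub: x - 1 = -8.
Step 5. [x - 1 = -8] the outer -1 inverts by adding 1. So sub: x = -7.

Answer: x ∈ {-7}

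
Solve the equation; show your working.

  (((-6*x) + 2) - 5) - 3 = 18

Step 1. [(((-6*x) + 2) - 5) - 3 = 18] peel the -3: add 3 from each side. So sub: ((-6*x) + 2) - 5 = 21.
Step 2. [((-6*x) + 2) - 5 = 21] the outer -5 inverts by adding 5, so sub: (-6*x) + 2 = 26.
Step 3. [(-6*x) + 2 = 26] +2 is outermost — subtract 2 both sides, so sub: -6*x = 24.
Step 4. [-6*x = 24] -6 out front; divide by -6, so div: x = -4.

Answer: x ∈ {-4}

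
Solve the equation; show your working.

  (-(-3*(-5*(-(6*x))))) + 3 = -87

Step 1. [(-(-3*(-5*(-(6*x))))) + 3 = -87] subtract 3: x sits inside (… + 3). So sub: -(-3*(-5*(-(6*x)))) = -90.
Step 2. [-(-3*(-5*(-(6*x)))) = -90] flip signs both sides ⇒ neg: -3*(-5*(-(6*x))) = 90.
Step 3. [-3*(-5*(-(6*x))) = 90] -3·(inner) — divide through by -3. So div: -5*(-(6*x)) = -30.
Step 4. [-5*(-(6*x)) = -30] -5 out front; divide by -5. So div: -(6*x) = 6.
Step 5. [-(6*x) = 6] leading − — multiply by −1 ⇒ neg: 6*x = -6.
Step 6. [6*x = -6] 6 out front; divide by 6. So div: x = -1.

Answer: x ∈ {-1}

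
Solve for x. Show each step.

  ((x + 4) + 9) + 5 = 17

Step 1. [((x + 4) + 9) + 5 = 17] peel the +5: subtract 5 from each side ⇒ sub: (x + 4) + 9 = 12.
Step 2. [(x + 4) + 9 = 12] the outer +9 inverts by subtracting 9 ⇒ sub: x + 4 = 3.
Step 3. [x + 4 = 3] 4 comes off first (subtract 4) ⇒ sub: x = -1.

Answer: x ∈ {-1}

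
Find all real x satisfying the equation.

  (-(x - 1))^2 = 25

Step 1. [(-(x - 1))^2 = 25] 25 ≥ 0, LHS is (·)² — take ±√. So sqrt: -(x - 1) = 5 or -5.
Step 2. [-(x - 1) = 5 or -5] leading − — multiply by −1. So neg: x - 1 = -5 or 5.
Step 3. [x - 1 = -5 or 5] peel the -1: add 1 from each side. So sub: x = -4 or 6.

Answer: x ∈ {-4, 6}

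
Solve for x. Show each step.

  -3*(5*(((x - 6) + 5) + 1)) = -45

Step 1. [-3*(5*(((x - 6) + 5) + 1)) = -45] -3 out front; divide by -3 ⇒ div: 5*(((x - 6) + 5) + 1) = 15.
Step 2. [5*(((x - 6) + 5) + 1) = 15] LHS = 5·(…); ÷5 both sides ⇒ div: ((x - 6) + 5) + 1 = 3.
Step 3. [((x - 6) + 5) + 1 = 3] 1 comes off first (subtract 1) ⇒ sub: (x - 6) + 5 = 2.
Step 4. [(x - 6) + 5 = 2] subtract 5: x sits inside (… + 5). So sub: x - 6 = -3.
Step 5. [x - 6 = -3] peel the -6: add 6 from each side ⇒ sub: x = 3.

Answer: x ∈ {3}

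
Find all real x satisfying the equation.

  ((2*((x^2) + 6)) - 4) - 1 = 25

Step 1. [((2*((x^2) + 6)) - 4) - 1 = 25] -1 is outermost — add 1 both sides, so sub: (2*((x^2) + 6)) - 4 = 26.
Step 2. [(2*((x^2) + 6)) - 4 = 26] common factor 2 (LHS and 26) — divide through. So factor: ((x^2) + 6) - 2 = 13.
Step 3. [((x^2) + 6) - 2 = 13] 2 comes off first (add 2). So sub: (x^2) + 6 = 15.
Step 4. [(x^2) + 6 = 15] +6 is outermost — subtract 6 both sides. So sub: x^2 = 9.
Step 5. [x^2 = 9] LHS squared, RHS 9 ≥ 0: apply √ (±), so sqrt: x = 3 or -3.

Answer: x ∈ {-3, 3}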